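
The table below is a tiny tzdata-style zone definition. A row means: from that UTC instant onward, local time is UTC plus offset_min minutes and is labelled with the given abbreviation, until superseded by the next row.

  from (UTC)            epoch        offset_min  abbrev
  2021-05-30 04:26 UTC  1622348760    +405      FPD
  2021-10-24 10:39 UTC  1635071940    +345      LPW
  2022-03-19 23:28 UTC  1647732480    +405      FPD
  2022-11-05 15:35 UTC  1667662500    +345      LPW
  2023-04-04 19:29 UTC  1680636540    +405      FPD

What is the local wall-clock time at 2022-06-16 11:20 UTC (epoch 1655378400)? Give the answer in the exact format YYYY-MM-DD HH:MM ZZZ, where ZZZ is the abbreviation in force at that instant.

2022-06-16 18:05 FPD

Query: 2022-06-16 11:20 UTC
Rule 3/5 (FPD, +06:45): 2022-03-19 23:28 UTC ≤ query < 2022-11-05 15:35 UTC
11·60 + 20 + 405 = 1085 min
1085 = 0·1440 + 1085; 1085 = 18·60 + 5 → 18:05, same day
→ 2022-06-16 18:05 FPD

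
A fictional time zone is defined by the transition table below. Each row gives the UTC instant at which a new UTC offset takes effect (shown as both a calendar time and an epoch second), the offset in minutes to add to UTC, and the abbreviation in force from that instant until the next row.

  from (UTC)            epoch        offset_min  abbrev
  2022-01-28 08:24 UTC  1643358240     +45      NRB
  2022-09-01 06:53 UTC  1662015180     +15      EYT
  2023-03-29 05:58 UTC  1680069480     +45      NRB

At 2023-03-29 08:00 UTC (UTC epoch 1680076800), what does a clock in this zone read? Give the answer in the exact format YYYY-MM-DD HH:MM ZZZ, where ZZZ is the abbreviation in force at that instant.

2023-03-29 08:45 NRB

Query: 2023-03-29 08:00 UTC
Rule 3/3 (NRB, +00:45): 2023-03-29 05:58 UTC ≤ query < +∞
8·60 + 0 + 45 = 525 min
525 = 0·1440 + 525; 525 = 8·60 + 45 → 08:45, same day
→ 2023-03-29 08:45 NRB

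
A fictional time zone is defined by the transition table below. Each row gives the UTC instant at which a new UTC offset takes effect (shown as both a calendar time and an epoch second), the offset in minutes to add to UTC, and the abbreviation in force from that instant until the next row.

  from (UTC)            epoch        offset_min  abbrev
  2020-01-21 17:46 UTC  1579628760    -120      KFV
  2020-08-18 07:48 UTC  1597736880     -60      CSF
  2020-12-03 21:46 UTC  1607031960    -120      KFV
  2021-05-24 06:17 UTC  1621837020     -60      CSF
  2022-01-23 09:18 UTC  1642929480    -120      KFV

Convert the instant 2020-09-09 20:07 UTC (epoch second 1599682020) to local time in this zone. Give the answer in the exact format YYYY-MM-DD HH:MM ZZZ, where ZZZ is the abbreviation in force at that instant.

Query: 2020-09-09 20:07 UTC
Rule 2/5 (CSF, -01:00): 2020-08-18 07:48 UTC ≤ query < 2020-12-03 21:46 UTC
20·60 + 7 - 60 = 1147 min
1147 = 0·1440 + 1147; 1147 = 19·60 + 7 → 19:07, same day
→ 2020-09-09 19:07 CSF

2020-09-09 19:07 CSF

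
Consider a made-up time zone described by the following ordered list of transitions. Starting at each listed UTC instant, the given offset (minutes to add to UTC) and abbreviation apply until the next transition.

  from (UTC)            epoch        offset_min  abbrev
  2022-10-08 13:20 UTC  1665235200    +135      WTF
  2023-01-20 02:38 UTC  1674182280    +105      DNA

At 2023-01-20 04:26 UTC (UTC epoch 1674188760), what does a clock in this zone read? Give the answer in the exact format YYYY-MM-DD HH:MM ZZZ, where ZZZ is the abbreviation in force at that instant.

Query: 2023-01-20 04:26 UTC
Rule 2/2 (DNA, +01:45): 2023-01-20 02:38 UTC ≤ query < +∞
4·60 + 26 + 105 = 371 min
371 = 0·1440 + 371; 371 = 6·60 + 11 → 06:11, same day
→ 2023-01-20 06:11 DNA

2023-01-20 06:11 DNA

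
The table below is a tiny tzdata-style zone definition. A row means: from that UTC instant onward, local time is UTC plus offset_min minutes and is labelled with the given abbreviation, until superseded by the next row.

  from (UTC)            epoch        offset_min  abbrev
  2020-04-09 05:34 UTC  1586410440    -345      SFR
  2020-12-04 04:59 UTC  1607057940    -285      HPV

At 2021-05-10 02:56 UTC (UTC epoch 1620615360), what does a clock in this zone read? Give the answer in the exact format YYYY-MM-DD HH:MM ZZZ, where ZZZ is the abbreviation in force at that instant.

Query: 2021-05-10 02:56 UTC
Rule 2/2 (HPV, -04:45): 2020-12-04 04:59 UTC ≤ query < +∞
2·60 + 56 - 285 = -109 min
-109 = -1·1440 + 1331; 1331 = 22·60 + 11 → 22:11, 2021-05-10 - 1 day = 2021-05-09
→ 2021-05-09 22:11 HPV

2021-05-09 22:11 HPV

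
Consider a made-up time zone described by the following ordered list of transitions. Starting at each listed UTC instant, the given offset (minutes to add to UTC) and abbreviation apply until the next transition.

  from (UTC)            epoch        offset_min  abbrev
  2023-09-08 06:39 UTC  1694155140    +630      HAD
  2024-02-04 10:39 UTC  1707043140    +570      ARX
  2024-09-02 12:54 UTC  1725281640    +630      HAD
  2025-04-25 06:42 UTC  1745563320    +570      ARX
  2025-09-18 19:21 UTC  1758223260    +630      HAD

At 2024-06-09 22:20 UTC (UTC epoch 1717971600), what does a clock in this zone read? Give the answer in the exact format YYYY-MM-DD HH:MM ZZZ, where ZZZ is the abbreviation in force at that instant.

2024-06-10 07:50 ARX

Query: 2024-06-09 22:20 UTC
Rule 2/5 (ARX, +09:30): 2024-02-04 10:39 UTC ≤ query < 2024-09-02 12:54 UTC
22·60 + 20 + 570 = 1910 min
1910 = 1·1440 + 470; 470 = 7·60 + 50 → 07:50, 2024-06-09 + 1 day = 2024-06-10
→ 2024-06-10 07:50 ARX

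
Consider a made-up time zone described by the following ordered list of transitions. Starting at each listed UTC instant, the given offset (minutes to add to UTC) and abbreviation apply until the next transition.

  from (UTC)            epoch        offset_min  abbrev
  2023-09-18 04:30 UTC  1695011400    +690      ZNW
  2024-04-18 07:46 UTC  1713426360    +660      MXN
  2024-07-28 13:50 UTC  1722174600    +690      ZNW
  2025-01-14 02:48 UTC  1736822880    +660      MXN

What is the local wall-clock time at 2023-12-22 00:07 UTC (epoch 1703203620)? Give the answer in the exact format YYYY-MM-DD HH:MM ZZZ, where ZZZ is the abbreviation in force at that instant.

Query: 2023-12-22 00:07 UTC
Rule 1/4 (ZNW, +11:30): 2023-09-18 04:30 UTC ≤ query < 2024-04-18 07:46 UTC
0·60 + 7 + 690 = 697 min
697 = 0·1440 + 697; 697 = 11·60 + 37 → 11:37, same day
→ 2023-12-22 11:37 ZNW

2023-12-22 11:37 ZNW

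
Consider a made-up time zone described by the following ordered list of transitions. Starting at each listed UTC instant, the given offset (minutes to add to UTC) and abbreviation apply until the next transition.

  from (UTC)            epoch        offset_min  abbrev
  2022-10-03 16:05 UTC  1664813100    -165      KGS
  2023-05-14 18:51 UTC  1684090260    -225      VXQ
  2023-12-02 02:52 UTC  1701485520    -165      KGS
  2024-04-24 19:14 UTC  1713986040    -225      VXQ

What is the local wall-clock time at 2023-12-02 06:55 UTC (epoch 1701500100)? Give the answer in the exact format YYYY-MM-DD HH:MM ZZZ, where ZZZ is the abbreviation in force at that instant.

Query: 2023-12-02 06:55 UTC
Rule 3/4 (KGS, -02:45): 2023-12-02 02:52 UTC ≤ query < 2024-04-24 19:14 UTC
6·60 + 55 - 165 = 250 min
250 = 0·1440 + 250; 250 = 4·60 + 10 → 04:10, same day
→ 2023-12-02 04:10 KGS

2023-12-02 04:10 KGS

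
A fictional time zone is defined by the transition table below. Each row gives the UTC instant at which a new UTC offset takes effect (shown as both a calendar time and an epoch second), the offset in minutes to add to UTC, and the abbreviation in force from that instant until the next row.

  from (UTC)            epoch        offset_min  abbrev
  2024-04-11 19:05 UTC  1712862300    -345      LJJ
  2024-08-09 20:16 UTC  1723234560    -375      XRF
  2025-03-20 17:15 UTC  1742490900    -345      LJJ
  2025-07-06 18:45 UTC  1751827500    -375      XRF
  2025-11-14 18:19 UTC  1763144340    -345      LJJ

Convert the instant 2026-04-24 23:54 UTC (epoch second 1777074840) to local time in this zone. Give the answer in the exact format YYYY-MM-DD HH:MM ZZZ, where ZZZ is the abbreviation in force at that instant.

2026-04-24 18:09 LJJ

Query: 2026-04-24 23:54 UTC
Rule 5/5 (LJJ, -05:45): 2025-11-14 18:19 UTC ≤ query < +∞
23·60 + 54 - 345 = 1089 min
1089 = 0·1440 + 1089; 1089 = 18·60 + 9 → 18:09, same day
→ 2026-04-24 18:09 LJJ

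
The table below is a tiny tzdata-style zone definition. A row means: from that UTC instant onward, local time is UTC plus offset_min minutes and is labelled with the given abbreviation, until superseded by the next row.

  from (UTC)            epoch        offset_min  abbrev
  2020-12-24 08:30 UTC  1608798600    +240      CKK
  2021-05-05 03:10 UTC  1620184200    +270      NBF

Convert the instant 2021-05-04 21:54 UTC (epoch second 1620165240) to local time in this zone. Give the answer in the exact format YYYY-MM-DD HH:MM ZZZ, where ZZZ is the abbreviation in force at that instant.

Query: 2021-05-04 21:54 UTC
Rule 1/2 (CKK, +04:00): 2020-12-24 08:30 UTC ≤ query < 2021-05-05 03:10 UTC
21·60 + 54 + 240 = 1554 min
1554 = 1·1440 + 114; 114 = 1·60 + 54 → 01:54, 2021-05-04 + 1 day = 2021-05-05
→ 2021-05-05 01:54 CKK

2021-05-05 01:54 CKK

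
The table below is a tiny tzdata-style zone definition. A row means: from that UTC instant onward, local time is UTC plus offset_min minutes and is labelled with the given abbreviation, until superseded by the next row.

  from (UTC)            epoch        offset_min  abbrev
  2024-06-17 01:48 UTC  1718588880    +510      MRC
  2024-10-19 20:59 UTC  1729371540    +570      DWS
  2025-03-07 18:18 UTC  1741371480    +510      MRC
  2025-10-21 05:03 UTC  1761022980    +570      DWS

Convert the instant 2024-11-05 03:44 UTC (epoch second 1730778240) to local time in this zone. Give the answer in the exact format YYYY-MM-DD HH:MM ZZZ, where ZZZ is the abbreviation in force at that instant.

Query: 2024-11-05 03:44 UTC
Rule 2/4 (DWS, +09:30): 2024-10-19 20:59 UTC ≤ query < 2025-03-07 18:18 UTC
3·60 + 44 + 570 = 794 min
794 = 0·1440 + 794; 794 = 13·60 + 14 → 13:14, same day
→ 2024-11-05 13:14 DWS

2024-11-05 13:14 DWS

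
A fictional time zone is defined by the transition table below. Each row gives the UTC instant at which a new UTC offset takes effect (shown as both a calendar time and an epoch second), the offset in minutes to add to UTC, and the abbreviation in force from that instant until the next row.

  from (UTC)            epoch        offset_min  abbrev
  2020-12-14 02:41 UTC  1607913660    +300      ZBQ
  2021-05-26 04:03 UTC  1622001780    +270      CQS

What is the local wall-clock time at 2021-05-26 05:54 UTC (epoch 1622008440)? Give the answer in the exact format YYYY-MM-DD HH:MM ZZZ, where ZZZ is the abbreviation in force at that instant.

2021-05-26 10:24 CQS

Query: 2021-05-26 05:54 UTC
Rule 2/2 (CQS, +04:30): 2021-05-26 04:03 UTC ≤ query < +∞
5·60 + 54 + 270 = 624 min
624 = 0·1440 + 624; 624 = 10·60 + 24 → 10:24, same day
→ 2021-05-26 10:24 CQS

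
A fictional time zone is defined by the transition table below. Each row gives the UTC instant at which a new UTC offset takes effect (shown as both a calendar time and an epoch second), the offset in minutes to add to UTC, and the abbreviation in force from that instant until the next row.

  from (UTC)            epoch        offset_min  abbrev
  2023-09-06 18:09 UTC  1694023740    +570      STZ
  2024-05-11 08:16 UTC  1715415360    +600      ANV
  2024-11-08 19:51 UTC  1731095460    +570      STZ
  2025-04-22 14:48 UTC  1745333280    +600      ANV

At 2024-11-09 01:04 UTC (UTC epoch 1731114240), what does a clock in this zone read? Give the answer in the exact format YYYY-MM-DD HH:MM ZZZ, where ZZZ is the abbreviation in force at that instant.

2024-11-09 10:34 STZ

Query: 2024-11-09 01:04 UTC
Rule 3/4 (STZ, +09:30): 2024-11-08 19:51 UTC ≤ query < 2025-04-22 14:48 UTC
1·60 + 4 + 570 = 634 min
634 = 0·1440 + 634; 634 = 10·60 + 34 → 10:34, same day
→ 2024-11-09 10:34 STZ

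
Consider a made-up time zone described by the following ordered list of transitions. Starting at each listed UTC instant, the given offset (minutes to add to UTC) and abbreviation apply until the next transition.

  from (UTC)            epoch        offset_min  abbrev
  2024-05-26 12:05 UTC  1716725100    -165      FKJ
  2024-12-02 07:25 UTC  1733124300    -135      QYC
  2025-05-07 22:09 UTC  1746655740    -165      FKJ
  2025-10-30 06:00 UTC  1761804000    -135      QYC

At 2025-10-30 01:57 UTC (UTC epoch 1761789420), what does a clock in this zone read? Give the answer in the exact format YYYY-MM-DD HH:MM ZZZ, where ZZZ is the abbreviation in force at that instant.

2025-10-29 23:12 FKJ

Query: 2025-10-30 01:57 UTC
Rule 3/4 (FKJ, -02:45): 2025-05-07 22:09 UTC ≤ query < 2025-10-30 06:00 UTC
1·60 + 57 - 165 = -48 min
-48 = -1·1440 + 1392; 1392 = 23·60 + 12 → 23:12, 2025-10-30 - 1 day = 2025-10-29
→ 2025-10-29 23:12 FKJ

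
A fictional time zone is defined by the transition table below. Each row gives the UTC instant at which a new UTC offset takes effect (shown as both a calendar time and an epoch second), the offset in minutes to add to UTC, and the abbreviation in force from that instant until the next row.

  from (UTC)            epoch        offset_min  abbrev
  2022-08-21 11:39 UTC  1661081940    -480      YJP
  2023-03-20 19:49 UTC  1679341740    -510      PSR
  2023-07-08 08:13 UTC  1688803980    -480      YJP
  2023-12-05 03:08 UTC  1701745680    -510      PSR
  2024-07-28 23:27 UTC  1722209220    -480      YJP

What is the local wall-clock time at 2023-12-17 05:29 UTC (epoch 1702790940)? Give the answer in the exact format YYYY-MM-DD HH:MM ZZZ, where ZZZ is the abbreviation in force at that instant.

2023-12-16 20:59 PSR

Query: 2023-12-17 05:29 UTC
Rule 4/5 (PSR, -08:30): 2023-12-05 03:08 UTC ≤ query < 2024-07-28 23:27 UTC
5·60 + 29 - 510 = -181 min
-181 = -1·1440 + 1259; 1259 = 20·60 + 59 → 20:59, 2023-12-17 - 1 day = 2023-12-16
→ 2023-12-16 20:59 PSR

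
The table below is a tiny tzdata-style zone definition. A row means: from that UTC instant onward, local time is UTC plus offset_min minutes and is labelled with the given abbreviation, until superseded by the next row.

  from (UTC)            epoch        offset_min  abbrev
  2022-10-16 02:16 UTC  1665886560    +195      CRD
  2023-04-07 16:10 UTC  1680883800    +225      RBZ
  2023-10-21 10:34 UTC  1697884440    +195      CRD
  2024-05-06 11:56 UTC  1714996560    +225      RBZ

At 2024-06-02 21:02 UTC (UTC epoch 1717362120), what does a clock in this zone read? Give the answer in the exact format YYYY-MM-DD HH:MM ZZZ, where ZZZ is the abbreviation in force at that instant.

2024-06-03 00:47 RBZ

Query: 2024-06-02 21:02 UTC
Rule 4/4 (RBZ, +03:45): 2024-05-06 11:56 UTC ≤ query < +∞
21·60 + 2 + 225 = 1487 min
1487 = 1·1440 + 47; 47 = 0·60 + 47 → 00:47, 2024-06-02 + 1 day = 2024-06-03
→ 2024-06-03 00:47 RBZ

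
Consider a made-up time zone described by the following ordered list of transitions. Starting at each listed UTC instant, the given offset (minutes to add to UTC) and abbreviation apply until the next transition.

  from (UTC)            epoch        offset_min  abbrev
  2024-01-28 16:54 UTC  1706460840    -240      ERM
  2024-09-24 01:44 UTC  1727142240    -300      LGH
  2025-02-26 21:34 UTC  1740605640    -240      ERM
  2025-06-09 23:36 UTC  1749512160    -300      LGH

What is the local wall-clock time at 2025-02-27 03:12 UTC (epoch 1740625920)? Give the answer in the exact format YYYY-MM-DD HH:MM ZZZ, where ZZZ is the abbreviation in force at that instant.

2025-02-26 23:12 ERM

Query: 2025-02-27 03:12 UTC
Rule 3/4 (ERM, -04:00): 2025-02-26 21:34 UTC ≤ query < 2025-06-09 23:36 UTC
3·60 + 12 - 240 = -48 min
-48 = -1·1440 + 1392; 1392 = 23·60 + 12 → 23:12, 2025-02-27 - 1 day = 2025-02-26
→ 2025-02-26 23:12 ERM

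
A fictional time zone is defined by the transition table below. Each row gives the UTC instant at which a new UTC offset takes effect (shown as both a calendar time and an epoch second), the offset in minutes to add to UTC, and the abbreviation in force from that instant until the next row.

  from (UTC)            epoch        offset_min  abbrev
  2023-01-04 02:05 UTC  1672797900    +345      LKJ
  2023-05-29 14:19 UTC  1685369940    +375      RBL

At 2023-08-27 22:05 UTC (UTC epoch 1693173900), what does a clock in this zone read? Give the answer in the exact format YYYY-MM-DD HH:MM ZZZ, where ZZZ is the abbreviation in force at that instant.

Query: 2023-08-27 22:05 UTC
Rule 2/2 (RBL, +06:15): 2023-05-29 14:19 UTC ≤ query < +∞
22·60 + 5 + 375 = 1700 min
1700 = 1·1440 + 260; 260 = 4·60 + 20 → 04:20, 2023-08-27 + 1 day = 2023-08-28
→ 2023-08-28 04:20 RBL

2023-08-28 04:20 RBL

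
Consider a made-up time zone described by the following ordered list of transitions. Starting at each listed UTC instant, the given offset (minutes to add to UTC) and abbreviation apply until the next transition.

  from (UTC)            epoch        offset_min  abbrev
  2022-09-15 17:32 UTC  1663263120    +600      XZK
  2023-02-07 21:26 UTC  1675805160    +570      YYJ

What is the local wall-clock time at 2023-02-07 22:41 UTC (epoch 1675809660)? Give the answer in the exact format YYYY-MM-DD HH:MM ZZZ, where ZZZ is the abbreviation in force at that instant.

Query: 2023-02-07 22:41 UTC
Rule 2/2 (YYJ, +09:30): 2023-02-07 21:26 UTC ≤ query < +∞
22·60 + 41 + 570 = 1931 min
1931 = 1·1440 + 491; 491 = 8·60 + 11 → 08:11, 2023-02-07 + 1 day = 2023-02-08
→ 2023-02-08 08:11 YYJ

2023-02-08 08:11 YYJ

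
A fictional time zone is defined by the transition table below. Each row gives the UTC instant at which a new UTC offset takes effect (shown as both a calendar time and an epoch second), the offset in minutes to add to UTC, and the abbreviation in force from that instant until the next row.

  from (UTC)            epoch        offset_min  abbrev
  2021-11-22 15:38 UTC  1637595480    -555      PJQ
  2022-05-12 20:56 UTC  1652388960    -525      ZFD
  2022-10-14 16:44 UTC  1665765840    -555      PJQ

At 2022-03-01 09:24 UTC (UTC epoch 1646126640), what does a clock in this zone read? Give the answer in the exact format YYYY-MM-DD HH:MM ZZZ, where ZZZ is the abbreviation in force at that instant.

Query: 2022-03-01 09:24 UTC
Rule 1/3 (PJQ, -09:15): 2021-11-22 15:38 UTC ≤ query < 2022-05-12 20:56 UTC
9·60 + 24 - 555 = 9 min
9 = 0·1440 + 9; 9 = 0·60 + 9 → 00:09, same day
→ 2022-03-01 00:09 PJQ

2022-03-01 00:09 PJQ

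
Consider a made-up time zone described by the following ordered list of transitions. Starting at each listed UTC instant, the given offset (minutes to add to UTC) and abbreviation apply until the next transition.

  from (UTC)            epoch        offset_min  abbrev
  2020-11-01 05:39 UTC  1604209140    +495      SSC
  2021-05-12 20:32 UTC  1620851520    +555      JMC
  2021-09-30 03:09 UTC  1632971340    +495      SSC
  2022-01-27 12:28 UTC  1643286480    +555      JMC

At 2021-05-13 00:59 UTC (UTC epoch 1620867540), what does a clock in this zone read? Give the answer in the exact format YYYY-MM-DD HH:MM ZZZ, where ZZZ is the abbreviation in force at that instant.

2021-05-13 10:14 JMC

Query: 2021-05-13 00:59 UTC
Rule 2/4 (JMC, +09:15): 2021-05-12 20:32 UTC ≤ query < 2021-09-30 03:09 UTC
0·60 + 59 + 555 = 614 min
614 = 0·1440 + 614; 614 = 10·60 + 14 → 10:14, same day
→ 2021-05-13 10:14 JMC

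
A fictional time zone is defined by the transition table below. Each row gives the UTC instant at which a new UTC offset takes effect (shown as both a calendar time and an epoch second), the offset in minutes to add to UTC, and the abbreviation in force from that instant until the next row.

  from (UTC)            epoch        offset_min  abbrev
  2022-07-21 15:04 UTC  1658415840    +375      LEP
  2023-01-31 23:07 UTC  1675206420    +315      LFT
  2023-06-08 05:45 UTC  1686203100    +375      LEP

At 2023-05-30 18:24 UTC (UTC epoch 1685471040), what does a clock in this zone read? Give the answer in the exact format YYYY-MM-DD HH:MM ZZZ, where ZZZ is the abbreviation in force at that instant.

Query: 2023-05-30 18:24 UTC
Rule 2/3 (LFT, +05:15): 2023-01-31 23:07 UTC ≤ query < 2023-06-08 05:45 UTC
18·60 + 24 + 315 = 1419 min
1419 = 0·1440 + 1419; 1419 = 23·60 + 39 → 23:39, same day
→ 2023-05-30 23:39 LFT

2023-05-30 23:39 LFT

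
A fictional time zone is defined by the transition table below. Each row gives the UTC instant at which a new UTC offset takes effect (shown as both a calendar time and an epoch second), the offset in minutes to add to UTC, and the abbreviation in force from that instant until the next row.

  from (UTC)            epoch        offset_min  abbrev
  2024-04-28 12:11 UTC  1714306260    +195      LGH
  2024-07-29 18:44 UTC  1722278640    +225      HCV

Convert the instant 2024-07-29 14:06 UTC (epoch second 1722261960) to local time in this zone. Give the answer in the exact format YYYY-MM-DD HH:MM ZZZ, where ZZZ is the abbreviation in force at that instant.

2024-07-29 17:21 LGH

Query: 2024-07-29 14:06 UTC
Rule 1/2 (LGH, +03:15): 2024-04-28 12:11 UTC ≤ query < 2024-07-29 18:44 UTC
14·60 + 6 + 195 = 1041 min
1041 = 0·1440 + 1041; 1041 = 17·60 + 21 → 17:21, same day
→ 2024-07-29 17:21 LGH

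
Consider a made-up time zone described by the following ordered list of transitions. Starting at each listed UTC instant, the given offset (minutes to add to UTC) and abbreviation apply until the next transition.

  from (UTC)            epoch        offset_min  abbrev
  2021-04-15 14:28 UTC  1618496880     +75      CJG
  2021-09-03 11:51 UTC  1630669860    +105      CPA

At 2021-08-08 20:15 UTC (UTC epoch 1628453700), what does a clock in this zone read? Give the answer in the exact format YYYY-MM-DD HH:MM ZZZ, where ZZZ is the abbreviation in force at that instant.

Query: 2021-08-08 20:15 UTC
Rule 1/2 (CJG, +01:15): 2021-04-15 14:28 UTC ≤ query < 2021-09-03 11:51 UTC
20·60 + 15 + 75 = 1290 min
1290 = 0·1440 + 1290; 1290 = 21·60 + 30 → 21:30, same day
→ 2021-08-08 21:30 CJG

2021-08-08 21:30 CJG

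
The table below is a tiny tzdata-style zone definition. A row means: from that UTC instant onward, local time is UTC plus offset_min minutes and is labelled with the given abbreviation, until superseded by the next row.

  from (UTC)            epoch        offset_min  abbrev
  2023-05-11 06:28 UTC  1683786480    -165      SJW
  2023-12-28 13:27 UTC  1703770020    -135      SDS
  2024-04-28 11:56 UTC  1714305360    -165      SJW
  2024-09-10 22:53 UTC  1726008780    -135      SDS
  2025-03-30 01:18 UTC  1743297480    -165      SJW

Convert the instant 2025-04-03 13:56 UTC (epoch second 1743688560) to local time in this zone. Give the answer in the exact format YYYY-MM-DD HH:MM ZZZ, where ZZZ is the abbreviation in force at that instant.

2025-04-03 11:11 SJW

Query: 2025-04-03 13:56 UTC
Rule 5/5 (SJW, -02:45): 2025-03-30 01:18 UTC ≤ query < +∞
13·60 + 56 - 165 = 671 min
671 = 0·1440 + 671; 671 = 11·60 + 11 → 11:11, same day
→ 2025-04-03 11:11 SJW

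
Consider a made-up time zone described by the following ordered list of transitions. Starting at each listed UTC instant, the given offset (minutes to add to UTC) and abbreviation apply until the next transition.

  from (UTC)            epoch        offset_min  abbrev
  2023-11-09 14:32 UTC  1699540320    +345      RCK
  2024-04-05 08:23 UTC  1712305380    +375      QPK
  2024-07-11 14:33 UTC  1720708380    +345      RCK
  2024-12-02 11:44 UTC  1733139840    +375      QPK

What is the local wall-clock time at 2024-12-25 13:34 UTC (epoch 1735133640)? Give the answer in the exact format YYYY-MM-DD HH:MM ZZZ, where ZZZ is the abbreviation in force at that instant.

2024-12-25 19:49 QPK

Query: 2024-12-25 13:34 UTC
Rule 4/4 (QPK, +06:15): 2024-12-02 11:44 UTC ≤ query < +∞
13·60 + 34 + 375 = 1189 min
1189 = 0·1440 + 1189; 1189 = 19·60 + 49 → 19:49, same day
→ 2024-12-25 19:49 QPK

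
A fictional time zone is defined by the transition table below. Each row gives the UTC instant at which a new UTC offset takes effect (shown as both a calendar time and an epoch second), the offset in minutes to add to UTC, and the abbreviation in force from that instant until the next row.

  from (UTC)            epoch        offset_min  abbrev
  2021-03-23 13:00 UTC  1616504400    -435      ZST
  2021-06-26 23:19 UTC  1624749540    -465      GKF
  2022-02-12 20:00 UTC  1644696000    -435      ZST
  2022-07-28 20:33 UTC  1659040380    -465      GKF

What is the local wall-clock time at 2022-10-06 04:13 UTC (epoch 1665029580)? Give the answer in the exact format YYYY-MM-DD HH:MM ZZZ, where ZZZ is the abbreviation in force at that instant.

Query: 2022-10-06 04:13 UTC
Rule 4/4 (GKF, -07:45): 2022-07-28 20:33 UTC ≤ query < +∞
4·60 + 13 - 465 = -212 min
-212 = -1·1440 + 1228; 1228 = 20·60 + 28 → 20:28, 2022-10-06 - 1 day = 2022-10-05
→ 2022-10-05 20:28 GKF

2022-10-05 20:28 GKF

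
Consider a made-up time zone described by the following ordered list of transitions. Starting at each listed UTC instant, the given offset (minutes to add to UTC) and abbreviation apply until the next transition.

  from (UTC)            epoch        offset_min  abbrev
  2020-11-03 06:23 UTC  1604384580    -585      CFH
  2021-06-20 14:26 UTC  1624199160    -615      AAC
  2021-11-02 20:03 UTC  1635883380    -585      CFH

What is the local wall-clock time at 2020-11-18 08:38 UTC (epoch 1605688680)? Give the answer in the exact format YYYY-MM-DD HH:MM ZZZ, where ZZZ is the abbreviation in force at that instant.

Query: 2020-11-18 08:38 UTC
Rule 1/3 (CFH, -09:45): 2020-11-03 06:23 UTC ≤ query < 2021-06-20 14:26 UTC
8·60 + 38 - 585 = -67 min
-67 = -1·1440 + 1373; 1373 = 22·60 + 53 → 22:53, 2020-11-18 - 1 day = 2020-11-17
→ 2020-11-17 22:53 CFH

2020-11-17 22:53 CFH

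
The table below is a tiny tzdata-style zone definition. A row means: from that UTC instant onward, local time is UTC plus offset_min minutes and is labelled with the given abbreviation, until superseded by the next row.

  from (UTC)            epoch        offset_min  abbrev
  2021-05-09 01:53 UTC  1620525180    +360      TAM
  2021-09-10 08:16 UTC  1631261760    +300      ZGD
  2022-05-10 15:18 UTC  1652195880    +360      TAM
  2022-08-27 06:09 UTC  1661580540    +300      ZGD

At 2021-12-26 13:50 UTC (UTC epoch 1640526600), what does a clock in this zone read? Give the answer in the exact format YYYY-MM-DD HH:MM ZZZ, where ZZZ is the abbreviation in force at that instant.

Query: 2021-12-26 13:50 UTC
Rule 2/4 (ZGD, +05:00): 2021-09-10 08:16 UTC ≤ query < 2022-05-10 15:18 UTC
13·60 + 50 + 300 = 1130 min
1130 = 0·1440 + 1130; 1130 = 18·60 + 50 → 18:50, same day
→ 2021-12-26 18:50 ZGD

2021-12-26 18:50 ZGD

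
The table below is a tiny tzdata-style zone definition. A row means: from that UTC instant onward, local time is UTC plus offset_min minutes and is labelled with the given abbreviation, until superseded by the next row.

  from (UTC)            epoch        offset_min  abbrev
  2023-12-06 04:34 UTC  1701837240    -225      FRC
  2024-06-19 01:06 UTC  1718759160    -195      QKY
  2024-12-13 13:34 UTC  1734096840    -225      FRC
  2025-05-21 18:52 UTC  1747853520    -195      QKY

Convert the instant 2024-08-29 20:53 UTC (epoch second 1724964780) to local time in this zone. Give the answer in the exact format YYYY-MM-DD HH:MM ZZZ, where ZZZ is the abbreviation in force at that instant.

Query: 2024-08-29 20:53 UTC
Rule 2/4 (QKY, -03:15): 2024-06-19 01:06 UTC ≤ query < 2024-12-13 13:34 UTC
20·60 + 53 - 195 = 1058 min
1058 = 0·1440 + 1058; 1058 = 17·60 + 38 → 17:38, same day
→ 2024-08-29 17:38 QKY

2024-08-29 17:38 QKY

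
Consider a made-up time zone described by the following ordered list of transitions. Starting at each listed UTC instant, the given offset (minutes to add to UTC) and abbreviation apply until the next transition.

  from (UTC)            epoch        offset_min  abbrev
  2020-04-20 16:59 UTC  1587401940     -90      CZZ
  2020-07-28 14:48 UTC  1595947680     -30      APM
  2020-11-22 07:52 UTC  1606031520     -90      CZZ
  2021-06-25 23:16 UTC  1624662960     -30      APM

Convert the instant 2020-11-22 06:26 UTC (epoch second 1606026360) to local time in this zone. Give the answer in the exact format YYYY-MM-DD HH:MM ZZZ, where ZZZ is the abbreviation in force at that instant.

2020-11-22 05:56 APM

Query: 2020-11-22 06:26 UTC
Rule 2/4 (APM, -00:30): 2020-07-28 14:48 UTC ≤ query < 2020-11-22 07:52 UTC
6·60 + 26 - 30 = 356 min
356 = 0·1440 + 356; 356 = 5·60 + 56 → 05:56, same day
→ 2020-11-22 05:56 APM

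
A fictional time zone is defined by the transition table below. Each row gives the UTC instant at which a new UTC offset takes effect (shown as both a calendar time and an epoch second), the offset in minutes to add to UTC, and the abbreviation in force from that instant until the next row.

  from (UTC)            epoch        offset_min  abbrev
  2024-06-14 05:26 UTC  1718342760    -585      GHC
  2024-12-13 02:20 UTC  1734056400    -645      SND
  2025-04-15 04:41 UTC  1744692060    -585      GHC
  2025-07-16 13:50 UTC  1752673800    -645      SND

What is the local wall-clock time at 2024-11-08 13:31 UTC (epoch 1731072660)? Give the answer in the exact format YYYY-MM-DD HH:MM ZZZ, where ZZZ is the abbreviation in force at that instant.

2024-11-08 03:46 GHC

Query: 2024-11-08 13:31 UTC
Rule 1/4 (GHC, -09:45): 2024-06-14 05:26 UTC ≤ query < 2024-12-13 02:20 UTC
13·60 + 31 - 585 = 226 min
226 = 0·1440 + 226; 226 = 3·60 + 46 → 03:46, same day
→ 2024-11-08 03:46 GHC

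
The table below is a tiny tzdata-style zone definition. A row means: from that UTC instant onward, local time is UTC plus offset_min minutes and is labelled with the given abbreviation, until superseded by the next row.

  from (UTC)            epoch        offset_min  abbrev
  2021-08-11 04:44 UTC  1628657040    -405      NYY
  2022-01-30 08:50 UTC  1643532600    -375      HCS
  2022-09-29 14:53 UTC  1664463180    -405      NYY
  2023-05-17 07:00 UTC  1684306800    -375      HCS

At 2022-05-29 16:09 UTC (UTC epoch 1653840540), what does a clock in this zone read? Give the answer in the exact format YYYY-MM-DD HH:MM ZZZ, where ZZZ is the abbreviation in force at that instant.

Query: 2022-05-29 16:09 UTC
Rule 2/4 (HCS, -06:15): 2022-01-30 08:50 UTC ≤ query < 2022-09-29 14:53 UTC
16·60 + 9 - 375 = 594 min
594 = 0·1440 + 594; 594 = 9·60 + 54 → 09:54, same day
→ 2022-05-29 09:54 HCS

2022-05-29 09:54 HCS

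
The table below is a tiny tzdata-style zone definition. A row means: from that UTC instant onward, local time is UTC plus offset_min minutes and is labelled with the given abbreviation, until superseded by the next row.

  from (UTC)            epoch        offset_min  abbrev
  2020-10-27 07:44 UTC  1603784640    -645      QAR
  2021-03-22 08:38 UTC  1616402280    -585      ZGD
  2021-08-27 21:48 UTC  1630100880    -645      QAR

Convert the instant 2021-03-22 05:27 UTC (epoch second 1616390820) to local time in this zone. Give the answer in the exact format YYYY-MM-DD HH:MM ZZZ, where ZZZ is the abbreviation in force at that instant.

2021-03-21 18:42 QAR

Query: 2021-03-22 05:27 UTC
Rule 1/3 (QAR, -10:45): 2020-10-27 07:44 UTC ≤ query < 2021-03-22 08:38 UTC
5·60 + 27 - 645 = -318 min
-318 = -1·1440 + 1122; 1122 = 18·60 + 42 → 18:42, 2021-03-22 - 1 day = 2021-03-21
→ 2021-03-21 18:42 QAR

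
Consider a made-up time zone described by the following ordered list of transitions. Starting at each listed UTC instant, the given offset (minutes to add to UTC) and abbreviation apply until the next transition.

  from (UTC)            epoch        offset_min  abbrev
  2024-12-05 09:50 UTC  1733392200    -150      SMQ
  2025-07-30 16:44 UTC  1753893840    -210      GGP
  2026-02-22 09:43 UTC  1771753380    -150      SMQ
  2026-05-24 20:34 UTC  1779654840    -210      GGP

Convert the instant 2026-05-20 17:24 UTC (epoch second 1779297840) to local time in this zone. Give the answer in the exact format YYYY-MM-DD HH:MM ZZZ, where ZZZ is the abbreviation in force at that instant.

Query: 2026-05-20 17:24 UTC
Rule 3/4 (SMQ, -02:30): 2026-02-22 09:43 UTC ≤ query < 2026-05-24 20:34 UTC
17·60 + 24 - 150 = 894 min
894 = 0·1440 + 894; 894 = 14·60 + 54 → 14:54, same day
→ 2026-05-20 14:54 SMQ

2026-05-20 14:54 SMQ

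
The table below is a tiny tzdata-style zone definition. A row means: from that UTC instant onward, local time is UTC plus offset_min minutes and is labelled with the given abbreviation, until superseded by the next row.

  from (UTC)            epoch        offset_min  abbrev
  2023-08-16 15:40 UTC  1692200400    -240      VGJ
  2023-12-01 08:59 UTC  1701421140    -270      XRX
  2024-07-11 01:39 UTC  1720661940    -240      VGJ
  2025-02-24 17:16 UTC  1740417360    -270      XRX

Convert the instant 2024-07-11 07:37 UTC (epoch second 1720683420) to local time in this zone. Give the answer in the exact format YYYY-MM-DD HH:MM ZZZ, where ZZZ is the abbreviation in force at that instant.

Query: 2024-07-11 07:37 UTC
Rule 3/4 (VGJ, -04:00): 2024-07-11 01:39 UTC ≤ query < 2025-02-24 17:16 UTC
7·60 + 37 - 240 = 217 min
217 = 0·1440 + 217; 217 = 3·60 + 37 → 03:37, same day
→ 2024-07-11 03:37 VGJ

2024-07-11 03:37 VGJ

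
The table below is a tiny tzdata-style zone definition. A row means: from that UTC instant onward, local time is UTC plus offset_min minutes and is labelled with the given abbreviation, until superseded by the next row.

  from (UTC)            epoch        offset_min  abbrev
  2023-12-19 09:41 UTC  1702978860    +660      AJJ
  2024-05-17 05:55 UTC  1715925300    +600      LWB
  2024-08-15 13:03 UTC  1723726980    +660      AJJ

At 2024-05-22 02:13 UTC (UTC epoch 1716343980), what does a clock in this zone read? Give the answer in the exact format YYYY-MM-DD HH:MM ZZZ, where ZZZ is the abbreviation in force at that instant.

Query: 2024-05-22 02:13 UTC
Rule 2/3 (LWB, +10:00): 2024-05-17 05:55 UTC ≤ query < 2024-08-15 13:03 UTC
2·60 + 13 + 600 = 733 min
733 = 0·1440 + 733; 733 = 12·60 + 13 → 12:13, same day
→ 2024-05-22 12:13 LWB

2024-05-22 12:13 LWB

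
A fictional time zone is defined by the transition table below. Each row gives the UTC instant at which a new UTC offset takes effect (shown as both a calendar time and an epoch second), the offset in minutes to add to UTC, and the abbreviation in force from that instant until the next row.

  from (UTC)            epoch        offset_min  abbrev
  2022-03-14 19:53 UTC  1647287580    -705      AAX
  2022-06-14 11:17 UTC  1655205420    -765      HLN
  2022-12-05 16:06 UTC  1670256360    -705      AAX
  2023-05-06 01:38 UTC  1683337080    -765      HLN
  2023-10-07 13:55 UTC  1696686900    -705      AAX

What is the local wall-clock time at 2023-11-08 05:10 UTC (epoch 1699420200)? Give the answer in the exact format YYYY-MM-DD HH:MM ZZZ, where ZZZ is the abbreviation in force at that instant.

2023-11-07 17:25 AAX

Query: 2023-11-08 05:10 UTC
Rule 5/5 (AAX, -11:45): 2023-10-07 13:55 UTC ≤ query < +∞
5·60 + 10 - 705 = -395 min
-395 = -1·1440 + 1045; 1045 = 17·60 + 25 → 17:25, 2023-11-08 - 1 day = 2023-11-07
→ 2023-11-07 17:25 AAX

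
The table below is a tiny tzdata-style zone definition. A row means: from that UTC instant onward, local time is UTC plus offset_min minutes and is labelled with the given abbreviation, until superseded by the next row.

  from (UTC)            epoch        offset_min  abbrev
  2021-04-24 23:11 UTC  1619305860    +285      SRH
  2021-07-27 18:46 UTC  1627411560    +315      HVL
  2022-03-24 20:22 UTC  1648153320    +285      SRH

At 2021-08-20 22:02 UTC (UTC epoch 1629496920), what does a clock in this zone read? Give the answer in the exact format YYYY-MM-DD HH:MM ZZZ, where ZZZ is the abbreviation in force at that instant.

Query: 2021-08-20 22:02 UTC
Rule 2/3 (HVL, +05:15): 2021-07-27 18:46 UTC ≤ query < 2022-03-24 20:22 UTC
22·60 + 2 + 315 = 1637 min
1637 = 1·1440 + 197; 197 = 3·60 + 17 → 03:17, 2021-08-20 + 1 day = 2021-08-21
→ 2021-08-21 03:17 HVL

2021-08-21 03:17 HVL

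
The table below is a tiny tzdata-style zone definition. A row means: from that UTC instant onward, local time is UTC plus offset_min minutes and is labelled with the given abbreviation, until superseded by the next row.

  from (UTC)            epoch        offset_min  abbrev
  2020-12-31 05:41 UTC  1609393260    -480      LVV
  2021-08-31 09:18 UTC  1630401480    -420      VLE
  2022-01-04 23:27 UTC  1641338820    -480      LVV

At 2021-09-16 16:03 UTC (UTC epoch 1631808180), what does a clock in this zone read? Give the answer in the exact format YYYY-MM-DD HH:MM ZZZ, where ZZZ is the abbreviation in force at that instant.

Query: 2021-09-16 16:03 UTC
Rule 2/3 (VLE, -07:00): 2021-08-31 09:18 UTC ≤ query < 2022-01-04 23:27 UTC
16·60 + 3 - 420 = 543 min
543 = 0·1440 + 543; 543 = 9·60 + 3 → 09:03, same day
→ 2021-09-16 09:03 VLE

2021-09-16 09:03 VLE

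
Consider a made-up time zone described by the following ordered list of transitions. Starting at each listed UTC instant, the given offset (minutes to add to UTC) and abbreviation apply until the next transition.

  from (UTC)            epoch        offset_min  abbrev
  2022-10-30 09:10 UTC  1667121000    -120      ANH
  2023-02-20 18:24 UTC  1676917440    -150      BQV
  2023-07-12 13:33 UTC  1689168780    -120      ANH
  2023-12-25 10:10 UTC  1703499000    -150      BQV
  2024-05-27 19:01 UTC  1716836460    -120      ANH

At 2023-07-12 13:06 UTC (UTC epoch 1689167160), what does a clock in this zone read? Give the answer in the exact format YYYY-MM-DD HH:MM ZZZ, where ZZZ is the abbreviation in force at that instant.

Query: 2023-07-12 13:06 UTC
Rule 2/5 (BQV, -02:30): 2023-02-20 18:24 UTC ≤ query < 2023-07-12 13:33 UTC
13·60 + 6 - 150 = 636 min
636 = 0·1440 + 636; 636 = 10·60 + 36 → 10:36, same day
→ 2023-07-12 10:36 BQV

2023-07-12 10:36 BQV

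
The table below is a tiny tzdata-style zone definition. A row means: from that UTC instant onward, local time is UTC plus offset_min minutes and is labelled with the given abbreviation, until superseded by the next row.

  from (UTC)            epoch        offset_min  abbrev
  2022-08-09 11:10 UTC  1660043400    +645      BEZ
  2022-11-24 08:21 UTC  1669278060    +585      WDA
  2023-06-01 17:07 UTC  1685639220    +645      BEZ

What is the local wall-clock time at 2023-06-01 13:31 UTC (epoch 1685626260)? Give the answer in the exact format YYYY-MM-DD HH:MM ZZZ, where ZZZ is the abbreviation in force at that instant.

2023-06-01 23:16 WDA

Query: 2023-06-01 13:31 UTC
Rule 2/3 (WDA, +09:45): 2022-11-24 08:21 UTC ≤ query < 2023-06-01 17:07 UTC
13·60 + 31 + 585 = 1396 min
1396 = 0·1440 + 1396; 1396 = 23·60 + 16 → 23:16, same day
→ 2023-06-01 23:16 WDA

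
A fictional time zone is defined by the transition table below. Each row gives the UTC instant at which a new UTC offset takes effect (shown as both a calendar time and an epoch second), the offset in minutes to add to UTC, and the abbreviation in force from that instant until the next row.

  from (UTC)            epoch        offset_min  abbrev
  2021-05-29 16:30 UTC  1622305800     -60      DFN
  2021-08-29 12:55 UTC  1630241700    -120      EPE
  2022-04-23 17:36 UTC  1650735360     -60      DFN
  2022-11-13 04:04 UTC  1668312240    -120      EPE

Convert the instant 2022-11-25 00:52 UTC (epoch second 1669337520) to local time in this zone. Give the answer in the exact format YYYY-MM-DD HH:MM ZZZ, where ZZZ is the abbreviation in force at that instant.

Query: 2022-11-25 00:52 UTC
Rule 4/4 (EPE, -02:00): 2022-11-13 04:04 UTC ≤ query < +∞
0·60 + 52 - 120 = -68 min
-68 = -1·1440 + 1372; 1372 = 22·60 + 52 → 22:52, 2022-11-25 - 1 day = 2022-11-24
→ 2022-11-24 22:52 EPE

2022-11-24 22:52 EPE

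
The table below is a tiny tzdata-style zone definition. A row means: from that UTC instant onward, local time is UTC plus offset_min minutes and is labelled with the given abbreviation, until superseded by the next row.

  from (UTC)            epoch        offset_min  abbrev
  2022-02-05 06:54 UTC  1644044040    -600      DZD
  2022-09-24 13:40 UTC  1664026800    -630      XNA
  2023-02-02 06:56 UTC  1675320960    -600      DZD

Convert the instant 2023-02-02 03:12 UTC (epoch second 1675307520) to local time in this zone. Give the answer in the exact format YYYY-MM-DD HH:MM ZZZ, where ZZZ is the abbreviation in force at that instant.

2023-02-01 16:42 XNA

Query: 2023-02-02 03:12 UTC
Rule 2/3 (XNA, -10:30): 2022-09-24 13:40 UTC ≤ query < 2023-02-02 06:56 UTC
3·60 + 12 - 630 = -438 min
-438 = -1·1440 + 1002; 1002 = 16·60 + 42 → 16:42, 2023-02-02 - 1 day = 2023-02-01
→ 2023-02-01 16:42 XNA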